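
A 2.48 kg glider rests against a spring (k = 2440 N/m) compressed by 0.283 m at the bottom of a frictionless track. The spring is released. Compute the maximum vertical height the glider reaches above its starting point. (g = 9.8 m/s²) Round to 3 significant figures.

All spring PE becomes gravitational PE at the highest point: ½kx² = mgh
h = kx²/(2mg) = (2440)(0.283)²/(2 × 2.48 × 9.8) = 4.020 m

h = 4.02 m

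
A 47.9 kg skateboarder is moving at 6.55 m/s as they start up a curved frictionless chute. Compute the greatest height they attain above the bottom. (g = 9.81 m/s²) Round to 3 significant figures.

Setting KE at the bottom equal to PE gained: ½mv² = mgh
h = v²/(2g) = 6.55²/(2 × 9.81) = 2.187 m

h = 2.19 m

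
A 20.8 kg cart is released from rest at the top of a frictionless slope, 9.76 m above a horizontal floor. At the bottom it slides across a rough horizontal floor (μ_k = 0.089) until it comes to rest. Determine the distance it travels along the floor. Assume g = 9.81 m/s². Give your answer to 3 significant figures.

Energy bookkeeping (friction removes W_f = μ_k N d):
At rest all PE has been dissipated by friction: mgh = μ_k m g d
d = h/μ_k = 9.76/0.089 = 109.7 m

d = 110 m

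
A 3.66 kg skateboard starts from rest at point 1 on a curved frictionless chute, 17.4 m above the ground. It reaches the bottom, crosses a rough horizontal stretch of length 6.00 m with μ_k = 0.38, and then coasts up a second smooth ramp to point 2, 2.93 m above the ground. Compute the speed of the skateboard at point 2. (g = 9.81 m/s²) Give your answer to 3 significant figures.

Energy at 1: mgh₁ = (3.66)(9.81)(17.4) = 624.74 J
Friction loss: W_f = μ_k mg d = 81.86 J
At 2: ½mv² + mgh₂ = mgh₁ − W_f
½mv² = 624.74 − 81.86 − 105.20 = 437.68 J
v = √(2 × 437.68/3.66) = 15.47 m/s

v = 15.5 m/s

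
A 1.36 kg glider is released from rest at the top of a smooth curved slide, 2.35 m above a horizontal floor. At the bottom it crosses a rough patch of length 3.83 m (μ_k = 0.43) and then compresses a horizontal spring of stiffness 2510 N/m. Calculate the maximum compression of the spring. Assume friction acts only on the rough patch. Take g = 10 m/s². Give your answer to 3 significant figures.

x = 0.0873 m

Initial energy: E₁ = mgh = (1.36)(10)(2.35) = 31.960 J
Friction removes W_f = μ_k mg d = (0.43)(1.36)(10)(3.83) = 22.40 J
Energy reaching the spring: E = 31.960 − 22.40 = 9.5622 J
At max compression ½kx² = E ⇒ x = √(2E/k) = √(2 × 9.5622/2510) = 0.08729 m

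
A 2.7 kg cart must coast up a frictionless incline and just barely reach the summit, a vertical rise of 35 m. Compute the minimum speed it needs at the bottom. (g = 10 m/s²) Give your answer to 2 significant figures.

At the top it is momentarily at rest, so all KE converts to PE: ½mv² = mgh
v = √(2gh) = √(2 × 10 × 35) = 26.46 m/s

v = 26 m/s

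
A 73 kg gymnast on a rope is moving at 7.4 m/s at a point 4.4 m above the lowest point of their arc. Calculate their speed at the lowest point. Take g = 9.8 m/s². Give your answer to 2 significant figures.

v = 12 m/s

By conservation of mechanical energy, ½mv₀² + mgh = ½mv²
The mass cancels from both sides.
v² = v₀² + 2gh = (7.4)² + 2(9.8)(4.4) = 141.00
v = √141.00 = 11.87 m/s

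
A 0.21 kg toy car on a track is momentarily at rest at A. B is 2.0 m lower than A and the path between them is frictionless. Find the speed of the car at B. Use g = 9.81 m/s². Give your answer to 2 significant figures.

Mechanical energy is conserved (no friction): mgh = ½mv²
v = √(2gh) = √(2 × 9.81 × 2.0) = √39.240 = 6.264 m/s

v = 6.3 m/s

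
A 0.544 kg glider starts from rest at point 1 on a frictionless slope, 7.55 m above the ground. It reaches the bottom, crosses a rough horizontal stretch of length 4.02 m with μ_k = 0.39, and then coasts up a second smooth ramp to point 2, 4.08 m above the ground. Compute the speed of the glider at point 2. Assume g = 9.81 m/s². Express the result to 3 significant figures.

v = 6.11 m/s

Energy at 1: mgh₁ = (0.544)(9.81)(7.55) = 40.292 J
Friction loss: W_f = μ_k mg d = 8.367 J
At 2: ½mv² + mgh₂ = mgh₁ − W_f
½mv² = 40.292 − 8.367 − 21.773 = 10.151 J
v = √(2 × 10.151/0.544) = 6.109 m/s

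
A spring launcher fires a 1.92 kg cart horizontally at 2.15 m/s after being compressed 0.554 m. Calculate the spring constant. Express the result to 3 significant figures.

k = 28.9 N/m

Energy stored in the spring equals the launch KE: ½kx² = ½mv²
k = mv²/x² = (1.92)(2.15)²/(0.554)² = 28.92 N/m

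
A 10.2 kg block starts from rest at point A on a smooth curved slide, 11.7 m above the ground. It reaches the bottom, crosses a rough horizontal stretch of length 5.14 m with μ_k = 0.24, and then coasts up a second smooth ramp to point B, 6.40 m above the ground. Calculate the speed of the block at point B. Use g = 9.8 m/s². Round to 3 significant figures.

Energy at A: mgh₁ = (10.2)(9.8)(11.7) = 1169.5 J
Friction loss: W_f = μ_k mg d = 123.3 J
At B: ½mv² + mgh₂ = mgh₁ − W_f
½mv² = 1169.5 − 123.3 − 639.74 = 406.48 J
v = √(2 × 406.48/10.2) = 8.928 m/s

v = 8.93 m/s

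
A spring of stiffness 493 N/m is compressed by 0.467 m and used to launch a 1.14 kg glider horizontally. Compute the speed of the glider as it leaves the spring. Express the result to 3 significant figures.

The glider leaves the spring when the spring is at natural length, so ½kx² = ½mv²
v = x√(k/m) = 0.467 × √(493/1.14) = 9.712 m/s

v = 9.71 m/s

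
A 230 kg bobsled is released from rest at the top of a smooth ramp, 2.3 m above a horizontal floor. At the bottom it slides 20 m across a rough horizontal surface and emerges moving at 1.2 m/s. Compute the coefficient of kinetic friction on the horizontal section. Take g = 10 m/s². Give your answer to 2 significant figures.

Applying the work–energy principle:
mgh = ½mv² + μ_k m g d
mgh = 5290.0 J; ½mv² = 165.60 J
W_f = 5290.0 − 165.60 = 5124 J
μ_k = W_f/(mg·d) = 5124/(2300 × 20) = 0.1114

μ_k = 0.11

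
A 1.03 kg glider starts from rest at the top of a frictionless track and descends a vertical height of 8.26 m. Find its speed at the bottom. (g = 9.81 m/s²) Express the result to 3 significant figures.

v = 12.7 m/s

Equating total energy at the two states: mgh = ½mv²
v = √(2gh) = √(2 × 9.81 × 8.26) = √162.06 = 12.73 m/s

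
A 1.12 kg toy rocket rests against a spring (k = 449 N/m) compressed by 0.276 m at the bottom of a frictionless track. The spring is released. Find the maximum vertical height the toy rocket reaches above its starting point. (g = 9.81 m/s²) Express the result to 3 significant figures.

At maximum height the toy rocket is at rest, so ½kx² = mgh
h = kx²/(2mg) = (449)(0.276)²/(2 × 1.12 × 9.81) = 1.556 m

h = 1.56 m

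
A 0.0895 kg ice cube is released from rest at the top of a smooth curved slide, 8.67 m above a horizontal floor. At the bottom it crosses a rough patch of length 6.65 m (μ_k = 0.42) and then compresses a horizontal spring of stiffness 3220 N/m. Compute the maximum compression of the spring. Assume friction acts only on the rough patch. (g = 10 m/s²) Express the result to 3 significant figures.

Initial energy: E₁ = mgh = (0.0895)(10)(8.67) = 7.7596 J
Friction removes W_f = μ_k mg d = (0.42)(0.0895)(10)(6.65) = 2.500 J
Energy reaching the spring: E = 7.7596 − 2.500 = 5.2599 J
At max compression ½kx² = E ⇒ x = √(2E/k) = √(2 × 5.2599/3220) = 0.05716 m

x = 0.0572 m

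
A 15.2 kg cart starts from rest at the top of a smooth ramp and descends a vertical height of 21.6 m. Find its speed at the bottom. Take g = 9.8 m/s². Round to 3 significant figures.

Mechanical energy is conserved (no friction): mgh = ½mv²
v = √(2gh) = √(2 × 9.8 × 21.6) = √423.36 = 20.58 m/s

v = 20.6 m/s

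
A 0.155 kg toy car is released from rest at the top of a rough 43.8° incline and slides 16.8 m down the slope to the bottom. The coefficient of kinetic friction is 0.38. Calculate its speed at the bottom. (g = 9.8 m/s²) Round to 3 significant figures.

Work–energy: mg(L sinθ) − μ_k(mg cosθ)L = ½mv²
mgh = mgL sinθ = (0.155)(9.8)(16.8)sin43.8° = 17.663 J
W_f = μ_k mg cosθ · L = (0.38)(0.155)(9.8)cos43.8°·16.8 = 6.999 J
½mv² = 17.663 − 6.999 = 10.664 J
v = √(2 × 10.664/0.155) = 11.73 m/s

v = 11.7 m/s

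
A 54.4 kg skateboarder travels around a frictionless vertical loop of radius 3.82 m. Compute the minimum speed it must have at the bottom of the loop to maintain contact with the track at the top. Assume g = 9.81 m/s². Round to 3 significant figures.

v = 13.7 m/s

At the top: mg = mv_top²/r ⇒ v_top² = gr = 37.47 m²/s²
Energy from bottom to top (height 2r): ½mv_bot² = ½mv_top² + mg(2r)
v_bot² = gr + 4gr = 5gr = 187.4
v_bot = √(5gr) = 13.69 m/s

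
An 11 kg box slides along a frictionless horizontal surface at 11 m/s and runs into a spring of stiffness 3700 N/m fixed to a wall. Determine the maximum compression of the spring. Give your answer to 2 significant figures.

x = 0.60 m

All KE is stored as spring PE at maximum compression: ½mv² = ½kx²
x = v√(m/k) = 11 × √(11/3700) = 0.5998 m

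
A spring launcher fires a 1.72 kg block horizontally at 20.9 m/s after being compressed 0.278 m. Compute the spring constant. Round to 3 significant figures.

k = 9720 N/m

Energy stored in the spring equals the launch KE: ½kx² = ½mv²
k = mv²/x² = (1.72)(20.9)²/(0.278)² = 9721 N/m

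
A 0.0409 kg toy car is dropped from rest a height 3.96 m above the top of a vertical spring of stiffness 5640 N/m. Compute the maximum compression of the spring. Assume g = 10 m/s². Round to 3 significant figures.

x = 0.0240 m

Measuring PE from the top of the relaxed spring, at max compression the car has dropped H + x with zero KE, so:
mg(H + x) = ½kx²
½(5640)x² − (0.0409)(10)x − (0.0409)(10)(3.96) = 0
2820x² − 0.4090x − 1.620 = 0
x = [0.4090 + √(0.1673 + 18270)]/(2 × 2820) = 0.02404 m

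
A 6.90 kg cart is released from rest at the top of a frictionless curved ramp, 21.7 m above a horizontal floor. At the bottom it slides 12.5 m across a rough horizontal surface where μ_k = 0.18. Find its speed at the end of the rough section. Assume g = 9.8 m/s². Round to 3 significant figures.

v = 19.5 m/s

Applying the work–energy principle:
mgh = ½mv² + μ_k m g d
W_f = μ_k mg d = (0.18)(6.90)(9.8)(12.5) = 152.1 J
½mv² = mgh − W_f = 1467.4 − 152.1 = 1315.2 J
v = √(2 × 1315.2/6.90) = 19.52 m/s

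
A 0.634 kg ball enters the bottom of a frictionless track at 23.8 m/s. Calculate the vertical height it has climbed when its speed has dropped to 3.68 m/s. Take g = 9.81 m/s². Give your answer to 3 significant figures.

h = 28.2 m

Conservation of energy: ½mv₁² = ½mv₂² + mgh
h = (v₁² − v₂²)/(2g) = (23.8² − 3.68²)/(2 × 9.81) = 28.18 m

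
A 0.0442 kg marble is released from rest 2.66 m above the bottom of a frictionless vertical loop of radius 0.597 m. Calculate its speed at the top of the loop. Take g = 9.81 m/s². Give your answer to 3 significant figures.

Energy conservation: mgh = ½mv_top² + mg(2r)
v_top² = 2g(h − 2r) = 2(9.81)(2.66 − 1.194) = 28.76
v_top = 5.363 m/s

v = 5.36 m/s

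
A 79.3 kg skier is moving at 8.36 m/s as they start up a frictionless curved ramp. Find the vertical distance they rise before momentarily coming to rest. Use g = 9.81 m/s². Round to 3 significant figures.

h = 3.56 m

Setting KE at the bottom equal to PE gained: ½mv² = mgh
h = v²/(2g) = 8.36²/(2 × 9.81) = 3.562 m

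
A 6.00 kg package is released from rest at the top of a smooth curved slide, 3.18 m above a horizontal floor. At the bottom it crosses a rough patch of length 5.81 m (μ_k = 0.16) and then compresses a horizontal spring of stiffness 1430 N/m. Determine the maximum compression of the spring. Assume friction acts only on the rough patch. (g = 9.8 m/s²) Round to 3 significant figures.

Initial energy: E₁ = mgh = (6.00)(9.8)(3.18) = 186.98 J
Friction removes W_f = μ_k mg d = (0.16)(6.00)(9.8)(5.81) = 54.66 J
Energy reaching the spring: E = 186.98 − 54.66 = 132.32 J
At max compression ½kx² = E ⇒ x = √(2E/k) = √(2 × 132.32/1430) = 0.4302 m

x = 0.430 m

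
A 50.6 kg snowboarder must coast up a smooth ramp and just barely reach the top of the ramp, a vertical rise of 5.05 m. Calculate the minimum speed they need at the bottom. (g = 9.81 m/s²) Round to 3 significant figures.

v = 9.95 m/s

At the top they are momentarily at rest, so all KE converts to PE: ½mv² = mgh
v = √(2gh) = √(2 × 9.81 × 5.05) = 9.954 m/s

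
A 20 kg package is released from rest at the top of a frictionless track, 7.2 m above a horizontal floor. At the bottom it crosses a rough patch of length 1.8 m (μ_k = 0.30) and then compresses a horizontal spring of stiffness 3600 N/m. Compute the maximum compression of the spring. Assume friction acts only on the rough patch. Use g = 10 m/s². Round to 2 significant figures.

x = 0.86 m

Initial energy: E₁ = mgh = (20)(10)(7.2) = 1440.0 J
Friction removes W_f = μ_k mg d = (0.30)(20)(10)(1.8) = 108.0 J
Energy reaching the spring: E = 1440.0 − 108.0 = 1332.0 J
At max compression ½kx² = E ⇒ x = √(2E/k) = √(2 × 1332.0/3600) = 0.8602 m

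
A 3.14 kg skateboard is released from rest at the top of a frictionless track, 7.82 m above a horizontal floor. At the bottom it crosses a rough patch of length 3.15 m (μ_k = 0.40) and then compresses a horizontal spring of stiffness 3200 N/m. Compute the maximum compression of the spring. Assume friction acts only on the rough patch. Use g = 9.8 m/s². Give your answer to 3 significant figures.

Initial energy: E₁ = mgh = (3.14)(9.8)(7.82) = 240.64 J
Friction removes W_f = μ_k mg d = (0.40)(3.14)(9.8)(3.15) = 38.77 J
Energy reaching the spring: E = 240.64 − 38.77 = 201.86 J
At max compression ½kx² = E ⇒ x = √(2E/k) = √(2 × 201.86/3200) = 0.3552 m

x = 0.355 m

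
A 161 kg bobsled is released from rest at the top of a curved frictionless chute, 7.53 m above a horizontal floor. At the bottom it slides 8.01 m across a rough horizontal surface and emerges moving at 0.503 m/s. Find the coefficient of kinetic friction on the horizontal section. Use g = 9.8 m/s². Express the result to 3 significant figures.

μ_k = 0.938

Energy at the top = energy at the end + work done against friction:
mgh = ½mv² + μ_k m g d
mgh = 11881 J; ½mv² = 20.367 J
W_f = 11881 − 20.367 = 11860 J
μ_k = W_f/(mg·d) = 11860/(1578 × 8.01) = 0.9385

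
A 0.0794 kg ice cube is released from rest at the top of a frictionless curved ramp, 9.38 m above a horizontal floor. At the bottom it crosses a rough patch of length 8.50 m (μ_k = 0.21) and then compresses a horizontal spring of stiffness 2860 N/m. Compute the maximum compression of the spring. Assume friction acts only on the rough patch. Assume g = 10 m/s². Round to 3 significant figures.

Initial energy: E₁ = mgh = (0.0794)(10)(9.38) = 7.4477 J
Friction removes W_f = μ_k mg d = (0.21)(0.0794)(10)(8.50) = 1.417 J
Energy reaching the spring: E = 7.4477 − 1.417 = 6.0304 J
At max compression ½kx² = E ⇒ x = √(2E/k) = √(2 × 6.0304/2860) = 0.06494 m

x = 0.0649 m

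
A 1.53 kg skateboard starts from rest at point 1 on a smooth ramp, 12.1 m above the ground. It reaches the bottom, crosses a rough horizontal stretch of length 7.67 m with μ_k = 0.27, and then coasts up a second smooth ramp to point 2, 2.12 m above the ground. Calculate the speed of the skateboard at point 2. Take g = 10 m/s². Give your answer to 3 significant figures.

v = 12.6 m/s

Energy at 1: mgh₁ = (1.53)(10)(12.1) = 185.13 J
Friction loss: W_f = μ_k mg d = 31.68 J
At 2: ½mv² + mgh₂ = mgh₁ − W_f
½mv² = 185.13 − 31.68 − 32.436 = 121.01 J
v = √(2 × 121.01/1.53) = 12.58 m/s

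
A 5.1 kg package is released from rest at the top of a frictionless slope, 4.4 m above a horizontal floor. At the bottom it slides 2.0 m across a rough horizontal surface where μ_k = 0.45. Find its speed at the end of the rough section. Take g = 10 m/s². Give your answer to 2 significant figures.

v = 8.4 m/s

Energy bookkeeping (friction removes W_f = μ_k N d):
mgh = ½mv² + μ_k m g d
W_f = μ_k mg d = (0.45)(5.1)(10)(2.0) = 45.90 J
½mv² = mgh − W_f = 224.40 − 45.90 = 178.50 J
v = √(2 × 178.50/5.1) = 8.367 m/s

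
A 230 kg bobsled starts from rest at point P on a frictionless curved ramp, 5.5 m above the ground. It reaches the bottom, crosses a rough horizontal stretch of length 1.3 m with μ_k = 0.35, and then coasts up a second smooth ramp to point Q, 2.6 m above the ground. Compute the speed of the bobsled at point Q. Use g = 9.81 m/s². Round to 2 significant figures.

v = 6.9 m/s

Energy at P: mgh₁ = (230)(9.81)(5.5) = 12410 J
Friction loss: W_f = μ_k mg d = 1027 J
At Q: ½mv² + mgh₂ = mgh₁ − W_f
½mv² = 12410 − 1027 − 5866.4 = 5516.7 J
v = √(2 × 5516.7/230) = 6.926 m/s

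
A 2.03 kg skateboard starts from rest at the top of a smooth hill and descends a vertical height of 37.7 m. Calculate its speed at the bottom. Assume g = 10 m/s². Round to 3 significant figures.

Energy conservation between the two points: mgh = ½mv²
v = √(2gh) = √(2 × 10 × 37.7) = √754.00 = 27.46 m/s

v = 27.5 m/s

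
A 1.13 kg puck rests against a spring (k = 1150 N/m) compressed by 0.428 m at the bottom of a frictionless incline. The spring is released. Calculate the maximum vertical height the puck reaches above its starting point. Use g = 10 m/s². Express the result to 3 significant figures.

h = 9.32 m

Energy conservation from release to the highest point: ½kx² = mgh
h = kx²/(2mg) = (1150)(0.428)²/(2 × 1.13 × 10) = 9.321 m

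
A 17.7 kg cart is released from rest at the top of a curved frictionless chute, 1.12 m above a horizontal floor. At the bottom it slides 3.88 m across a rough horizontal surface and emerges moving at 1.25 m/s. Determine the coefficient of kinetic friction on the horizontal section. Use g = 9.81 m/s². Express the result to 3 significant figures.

μ_k = 0.268

Applying the work–energy principle:
mgh = ½mv² + μ_k m g d
mgh = 194.47 J; ½mv² = 13.828 J
W_f = 194.47 − 13.828 = 180.6 J
μ_k = W_f/(mg·d) = 180.6/(173.6 × 3.88) = 0.2681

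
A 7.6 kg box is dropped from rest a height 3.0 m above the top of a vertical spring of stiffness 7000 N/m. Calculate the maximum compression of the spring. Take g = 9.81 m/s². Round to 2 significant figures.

Measuring PE from the top of the relaxed spring, at max compression the box has dropped H + x with zero KE, so:
mg(H + x) = ½kx²
½(7000)x² − (7.6)(9.81)x − (7.6)(9.81)(3.0) = 0
3500x² − 74.56x − 223.7 = 0
x = [74.56 + √(5559 + 3.1314e+06)]/(2 × 3500) = 0.2637 m

x = 0.26 m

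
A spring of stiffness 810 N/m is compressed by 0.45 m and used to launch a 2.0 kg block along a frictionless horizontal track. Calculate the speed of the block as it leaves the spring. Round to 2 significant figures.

Spring PE converts entirely to kinetic energy: ½kx² = ½mv²
v = x√(k/m) = 0.45 × √(810/2.0) = 9.056 m/s

v = 9.1 m/s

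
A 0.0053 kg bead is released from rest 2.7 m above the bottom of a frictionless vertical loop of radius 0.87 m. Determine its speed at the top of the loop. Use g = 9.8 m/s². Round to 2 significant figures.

v = 4.3 m/s

Energy conservation: mgh = ½mv_top² + mg(2r)
v_top² = 2g(h − 2r) = 2(9.8)(2.7 − 1.740) = 18.82
v_top = 4.338 m/s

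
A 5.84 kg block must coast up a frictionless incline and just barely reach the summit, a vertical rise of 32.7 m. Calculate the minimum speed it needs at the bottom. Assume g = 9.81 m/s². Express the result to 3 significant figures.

v = 25.3 m/s

At the top it is momentarily at rest, so all KE converts to PE: ½mv² = mgh
v = √(2gh) = √(2 × 9.81 × 32.7) = 25.33 m/s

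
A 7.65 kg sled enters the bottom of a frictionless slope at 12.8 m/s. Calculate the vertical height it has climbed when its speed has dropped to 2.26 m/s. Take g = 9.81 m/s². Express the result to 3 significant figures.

Energy balance between the two points: ½mv₁² = ½mv₂² + mgh
h = (v₁² − v₂²)/(2g) = (12.8² − 2.26²)/(2 × 9.81) = 8.090 m

h = 8.09 m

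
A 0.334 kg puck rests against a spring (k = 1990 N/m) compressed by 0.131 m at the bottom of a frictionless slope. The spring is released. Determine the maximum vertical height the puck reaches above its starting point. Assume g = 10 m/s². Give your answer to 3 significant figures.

h = 5.11 m

At maximum height the puck is at rest, so ½kx² = mgh
h = kx²/(2mg) = (1990)(0.131)²/(2 × 0.334 × 10) = 5.112 m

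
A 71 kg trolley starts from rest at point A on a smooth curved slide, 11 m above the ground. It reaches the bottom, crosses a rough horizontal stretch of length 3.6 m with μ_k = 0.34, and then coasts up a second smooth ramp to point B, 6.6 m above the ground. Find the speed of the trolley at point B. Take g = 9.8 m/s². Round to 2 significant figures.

v = 7.9 m/s

Energy at A: mgh₁ = (71)(9.8)(11) = 7653.8 J
Friction loss: W_f = μ_k mg d = 851.7 J
At B: ½mv² + mgh₂ = mgh₁ − W_f
½mv² = 7653.8 − 851.7 − 4592.3 = 2209.9 J
v = √(2 × 2209.9/71) = 7.890 m/s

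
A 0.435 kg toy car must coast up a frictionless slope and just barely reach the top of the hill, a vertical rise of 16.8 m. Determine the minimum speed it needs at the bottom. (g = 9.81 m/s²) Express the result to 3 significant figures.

At the top it is momentarily at rest, so all KE converts to PE: ½mv² = mgh
v = √(2gh) = √(2 × 9.81 × 16.8) = 18.16 m/s

v = 18.2 m/s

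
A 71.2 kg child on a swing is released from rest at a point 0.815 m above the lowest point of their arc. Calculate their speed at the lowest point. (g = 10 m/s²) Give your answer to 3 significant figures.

v = 4.04 m/s

Energy conservation between the two points: mgh = ½mv²
v = √(2gh) = √(2 × 10 × 0.815) = √16.300 = 4.037 m/s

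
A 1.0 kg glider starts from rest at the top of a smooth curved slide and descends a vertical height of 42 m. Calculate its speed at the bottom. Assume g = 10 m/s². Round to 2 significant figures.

Energy conservation between the two points: mgh = ½mv²
v = √(2gh) = √(2 × 10 × 42) = √840.00 = 28.98 m/s

v = 29 m/s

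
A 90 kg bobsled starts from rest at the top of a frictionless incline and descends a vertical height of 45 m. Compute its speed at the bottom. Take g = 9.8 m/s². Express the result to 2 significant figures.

v = 30 m/s

Energy conservation between the two points: mgh = ½mv²
The mass cancels from both sides.
v = √(2gh) = √(2 × 9.8 × 45) = √882.00 = 29.70 m/s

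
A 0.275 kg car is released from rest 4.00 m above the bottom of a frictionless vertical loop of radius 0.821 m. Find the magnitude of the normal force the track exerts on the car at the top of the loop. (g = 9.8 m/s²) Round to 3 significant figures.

N = 12.8 N

Energy from release to top (height 2r): mgh = ½mv_top² + mg(2r)
v_top² = 2g(h − 2r) = 2(9.8)(4.00 − 1.642) = 46.217 m²/s²
At the top, both N and weight point toward the centre: N + mg = mv_top²/r
N = m(v_top²/r − g) = 0.275(46.217/0.821 − 9.8) = 12.79 N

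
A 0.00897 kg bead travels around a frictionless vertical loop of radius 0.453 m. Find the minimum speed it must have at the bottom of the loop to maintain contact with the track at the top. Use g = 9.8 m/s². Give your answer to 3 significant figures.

v = 4.71 m/s

At the top: mg = mv_top²/r ⇒ v_top² = gr = 4.439 m²/s²
Energy from bottom to top (height 2r): ½mv_bot² = ½mv_top² + mg(2r)
v_bot² = gr + 4gr = 5gr = 22.20
v_bot = √(5gr) = 4.711 m/s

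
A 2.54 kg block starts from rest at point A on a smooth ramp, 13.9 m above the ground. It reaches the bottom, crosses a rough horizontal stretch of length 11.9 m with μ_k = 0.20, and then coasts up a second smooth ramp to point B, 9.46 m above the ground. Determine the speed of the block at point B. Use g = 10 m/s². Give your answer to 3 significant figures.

Energy at A: mgh₁ = (2.54)(10)(13.9) = 353.06 J
Friction loss: W_f = μ_k mg d = 60.45 J
At B: ½mv² + mgh₂ = mgh₁ − W_f
½mv² = 353.06 − 60.45 − 240.28 = 52.324 J
v = √(2 × 52.324/2.54) = 6.419 m/s

v = 6.42 m/s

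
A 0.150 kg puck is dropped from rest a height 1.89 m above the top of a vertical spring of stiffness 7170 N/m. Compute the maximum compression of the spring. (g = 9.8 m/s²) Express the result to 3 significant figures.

x = 0.0280 m

Take the reference level at the top of the uncompressed spring. At max compression the puck has fallen H + x and is momentarily at rest:
mg(H + x) = ½kx²
½(7170)x² − (0.150)(9.8)x − (0.150)(9.8)(1.89) = 0
3585x² − 1.470x − 2.778 = 0
x = [1.470 + √(2.161 + 39841)]/(2 × 3585) = 0.02804 m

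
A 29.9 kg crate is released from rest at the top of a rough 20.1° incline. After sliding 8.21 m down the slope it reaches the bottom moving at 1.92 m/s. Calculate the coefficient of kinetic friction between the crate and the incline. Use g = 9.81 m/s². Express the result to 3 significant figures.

Energy balance down the incline: mg L sinθ − ½mv² = μ_k (mg cosθ) L
mgL sinθ = 827.58 J; ½mv² = 55.112 J
W_f = 827.58 − 55.112 = 772.5 J
μ_k = W_f/(mg cosθ · L) = 772.5/(275.5 × 8.21) = 0.3416

μ_k = 0.342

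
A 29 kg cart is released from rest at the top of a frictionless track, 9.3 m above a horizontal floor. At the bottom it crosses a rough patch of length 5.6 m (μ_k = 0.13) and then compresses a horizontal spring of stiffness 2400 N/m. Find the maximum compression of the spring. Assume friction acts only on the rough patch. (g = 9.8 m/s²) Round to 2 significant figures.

x = 1.4 m

Initial energy: E₁ = mgh = (29)(9.8)(9.3) = 2643.1 J
Friction removes W_f = μ_k mg d = (0.13)(29)(9.8)(5.6) = 206.9 J
Energy reaching the spring: E = 2643.1 − 206.9 = 2436.2 J
At max compression ½kx² = E ⇒ x = √(2E/k) = √(2 × 2436.2/2400) = 1.425 m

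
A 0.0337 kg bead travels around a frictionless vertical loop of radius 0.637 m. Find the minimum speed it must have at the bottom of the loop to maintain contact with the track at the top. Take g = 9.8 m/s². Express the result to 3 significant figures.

At the top: mg = mv_top²/r ⇒ v_top² = gr = 6.243 m²/s²
Energy from bottom to top (height 2r): ½mv_bot² = ½mv_top² + mg(2r)
v_bot² = gr + 4gr = 5gr = 31.21
v_bot = √(5gr) = 5.587 m/s

v = 5.59 m/s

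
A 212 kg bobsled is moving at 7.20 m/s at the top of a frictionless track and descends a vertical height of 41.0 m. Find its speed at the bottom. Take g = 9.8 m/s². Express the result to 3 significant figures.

v = 29.2 m/s

Energy conservation between the two points: ½mv₀² + mgh = ½mv²
The mass cancels from both sides.
v² = v₀² + 2gh = (7.20)² + 2(9.8)(41.0) = 855.44
v = √855.44 = 29.25 m/s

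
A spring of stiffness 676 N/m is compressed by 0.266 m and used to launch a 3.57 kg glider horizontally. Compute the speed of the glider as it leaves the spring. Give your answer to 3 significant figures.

v = 3.66 m/s

Conservation of energy: ½kx² = ½mv²
v = x√(k/m) = 0.266 × √(676/3.57) = 3.660 m/s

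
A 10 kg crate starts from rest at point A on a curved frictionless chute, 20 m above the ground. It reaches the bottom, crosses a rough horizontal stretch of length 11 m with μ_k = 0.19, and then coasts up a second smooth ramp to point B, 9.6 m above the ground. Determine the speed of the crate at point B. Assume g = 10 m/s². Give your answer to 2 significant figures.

Energy at A: mgh₁ = (10)(10)(20) = 2000.0 J
Friction loss: W_f = μ_k mg d = 209.0 J
At B: ½mv² + mgh₂ = mgh₁ − W_f
½mv² = 2000.0 − 209.0 − 960.00 = 831.00 J
v = √(2 × 831.00/10) = 12.89 m/s

v = 13 m/s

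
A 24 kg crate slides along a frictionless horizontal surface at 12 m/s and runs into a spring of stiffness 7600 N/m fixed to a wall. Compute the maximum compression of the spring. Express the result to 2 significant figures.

At max compression the crate is momentarily at rest: ½mv² = ½kx²
x = v√(m/k) = 12 × √(24/7600) = 0.6743 m

x = 0.67 m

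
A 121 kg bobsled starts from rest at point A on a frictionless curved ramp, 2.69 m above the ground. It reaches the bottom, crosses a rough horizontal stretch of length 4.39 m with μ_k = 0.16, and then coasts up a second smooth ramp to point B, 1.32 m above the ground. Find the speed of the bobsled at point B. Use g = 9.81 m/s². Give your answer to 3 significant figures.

Energy at A: mgh₁ = (121)(9.81)(2.69) = 3193.1 J
Friction loss: W_f = μ_k mg d = 833.8 J
At B: ½mv² + mgh₂ = mgh₁ − W_f
½mv² = 3193.1 − 833.8 − 1566.9 = 792.45 J
v = √(2 × 792.45/121) = 3.619 m/s

v = 3.62 m/s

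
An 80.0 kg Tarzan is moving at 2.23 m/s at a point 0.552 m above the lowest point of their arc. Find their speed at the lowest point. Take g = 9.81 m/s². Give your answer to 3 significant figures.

v = 3.98 m/s

By conservation of mechanical energy, ½mv₀² + mgh = ½mv²
The mass cancels from both sides.
v² = v₀² + 2gh = (2.23)² + 2(9.81)(0.552) = 15.803
v = √15.803 = 3.975 m/s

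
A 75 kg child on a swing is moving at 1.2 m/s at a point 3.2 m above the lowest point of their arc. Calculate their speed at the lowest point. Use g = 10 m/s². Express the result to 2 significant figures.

Energy conservation between the two points: ½mv₀² + mgh = ½mv²
v² = v₀² + 2gh = (1.2)² + 2(10)(3.2) = 65.440
v = √65.440 = 8.089 m/s

v = 8.1 m/s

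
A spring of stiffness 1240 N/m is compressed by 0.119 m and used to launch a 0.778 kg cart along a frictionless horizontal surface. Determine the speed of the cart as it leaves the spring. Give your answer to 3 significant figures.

Spring PE converts entirely to kinetic energy: ½kx² = ½mv²
v = x√(k/m) = 0.119 × √(1240/0.778) = 4.751 m/s

v = 4.75 m/s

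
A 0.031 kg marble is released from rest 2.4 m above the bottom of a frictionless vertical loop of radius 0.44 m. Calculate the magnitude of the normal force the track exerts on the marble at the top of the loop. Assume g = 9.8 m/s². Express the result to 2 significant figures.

Energy from release to top (height 2r): mgh = ½mv_top² + mg(2r)
v_top² = 2g(h − 2r) = 2(9.8)(2.4 − 0.8800) = 29.792 m²/s²
At the top, both N and weight point toward the centre: N + mg = mv_top²/r
N = m(v_top²/r − g) = 0.031(29.792/0.44 − 9.8) = 1.795 N

N = 1.8 N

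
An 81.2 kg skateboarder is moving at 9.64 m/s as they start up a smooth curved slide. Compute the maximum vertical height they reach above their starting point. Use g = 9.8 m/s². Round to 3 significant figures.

By energy conservation, ½mv² = mgh
h = v²/(2g) = 9.64²/(2 × 9.8) = 4.741 m

h = 4.74 m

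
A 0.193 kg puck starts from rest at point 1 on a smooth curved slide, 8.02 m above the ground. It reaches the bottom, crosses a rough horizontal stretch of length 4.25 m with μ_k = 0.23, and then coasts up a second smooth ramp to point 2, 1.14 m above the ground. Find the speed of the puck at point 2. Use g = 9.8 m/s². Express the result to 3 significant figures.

v = 10.8 m/s

Energy at 1: mgh₁ = (0.193)(9.8)(8.02) = 15.169 J
Friction loss: W_f = μ_k mg d = 1.849 J
At 2: ½mv² + mgh₂ = mgh₁ − W_f
½mv² = 15.169 − 1.849 − 2.1562 = 11.164 J
v = √(2 × 11.164/0.193) = 10.76 m/s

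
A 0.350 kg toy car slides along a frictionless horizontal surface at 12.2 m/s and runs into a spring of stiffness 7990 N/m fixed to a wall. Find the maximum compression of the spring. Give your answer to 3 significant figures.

x = 0.0807 m

At max compression the car is momentarily at rest: ½mv² = ½kx²
x = v√(m/k) = 12.2 × √(0.350/7990) = 0.08075 m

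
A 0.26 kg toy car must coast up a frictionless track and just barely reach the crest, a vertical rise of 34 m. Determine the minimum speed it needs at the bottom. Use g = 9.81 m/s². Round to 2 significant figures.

At the top it is momentarily at rest, so all KE converts to PE: ½mv² = mgh
v = √(2gh) = √(2 × 9.81 × 34) = 25.83 m/s

v = 26 m/s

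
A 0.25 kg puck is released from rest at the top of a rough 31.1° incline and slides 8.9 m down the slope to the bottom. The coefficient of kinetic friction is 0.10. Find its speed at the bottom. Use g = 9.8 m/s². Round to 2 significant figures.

v = 8.7 m/s

Energy: mgh = ½mv² + W_f, with h = L sinθ and W_f = μ_k (mg cosθ) L
mgh = mgL sinθ = (0.25)(9.8)(8.9)sin31.1° = 11.263 J
W_f = μ_k mg cosθ · L = (0.10)(0.25)(9.8)cos31.1°·8.9 = 1.867 J
½mv² = 11.263 − 1.867 = 9.3959 J
v = √(2 × 9.3959/0.25) = 8.670 m/s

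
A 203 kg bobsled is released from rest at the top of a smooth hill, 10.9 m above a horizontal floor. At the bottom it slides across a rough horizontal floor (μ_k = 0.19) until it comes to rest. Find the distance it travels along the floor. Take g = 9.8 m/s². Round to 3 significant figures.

d = 57.4 m

Energy bookkeeping (friction removes W_f = μ_k N d):
At rest all PE has been dissipated by friction: mgh = μ_k m g d
d = h/μ_k = 10.9/0.19 = 57.37 m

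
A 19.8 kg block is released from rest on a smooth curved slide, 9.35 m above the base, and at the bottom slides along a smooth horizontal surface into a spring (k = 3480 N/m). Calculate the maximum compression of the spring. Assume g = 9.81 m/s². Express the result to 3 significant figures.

x = 1.02 m

Gravitational PE at the top equals spring PE at max compression: mgh = ½kx²
x = √(2mgh/k) = √(2 × 19.8 × 9.81 × 9.35 / 3480) = 1.022 m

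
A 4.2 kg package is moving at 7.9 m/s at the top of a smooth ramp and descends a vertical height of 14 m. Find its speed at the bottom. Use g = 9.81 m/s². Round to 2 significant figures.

v = 18 m/s

Energy conservation between the two points: ½mv₀² + mgh = ½mv²
v² = v₀² + 2gh = (7.9)² + 2(9.81)(14) = 337.09
v = √337.09 = 18.36 m/s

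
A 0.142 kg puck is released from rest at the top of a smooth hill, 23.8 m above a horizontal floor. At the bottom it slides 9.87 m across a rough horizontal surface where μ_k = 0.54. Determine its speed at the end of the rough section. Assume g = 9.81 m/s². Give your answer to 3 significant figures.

v = 19.0 m/s

Energy bookkeeping (friction removes W_f = μ_k N d):
mgh = ½mv² + μ_k m g d
W_f = μ_k mg d = (0.54)(0.142)(9.81)(9.87) = 7.425 J
½mv² = mgh − W_f = 33.154 − 7.425 = 25.729 J
v = √(2 × 25.729/0.142) = 19.04 m/s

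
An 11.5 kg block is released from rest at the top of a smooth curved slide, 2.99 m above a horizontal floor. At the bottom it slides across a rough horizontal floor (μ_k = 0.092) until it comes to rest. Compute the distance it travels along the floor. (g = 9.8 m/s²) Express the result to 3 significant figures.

d = 32.5 m

Energy bookkeeping (friction removes W_f = μ_k N d):
At rest all PE has been dissipated by friction: mgh = μ_k m g d
d = h/μ_k = 2.99/0.092 = 32.50 m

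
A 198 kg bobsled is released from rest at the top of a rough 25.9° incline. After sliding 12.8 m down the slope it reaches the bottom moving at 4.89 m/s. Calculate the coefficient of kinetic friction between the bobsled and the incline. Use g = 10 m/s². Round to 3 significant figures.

Energy balance down the incline: mg L sinθ − ½mv² = μ_k (mg cosθ) L
mgL sinθ = 11070 J; ½mv² = 2367.3 J
W_f = 11070 − 2367.3 = 8703 J
μ_k = W_f/(mg cosθ · L) = 8703/(1781 × 12.8) = 0.3817

μ_k = 0.382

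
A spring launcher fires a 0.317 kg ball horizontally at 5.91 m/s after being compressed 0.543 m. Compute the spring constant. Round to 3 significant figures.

Energy stored in the spring equals the launch KE: ½kx² = ½mv²
k = mv²/x² = (0.317)(5.91)²/(0.543)² = 37.55 N/m

k = 37.6 N/m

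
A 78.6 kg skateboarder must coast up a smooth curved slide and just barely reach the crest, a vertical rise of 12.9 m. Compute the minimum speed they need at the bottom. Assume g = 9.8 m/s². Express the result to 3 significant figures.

v = 15.9 m/s

At the top they are momentarily at rest, so all KE converts to PE: ½mv² = mgh
v = √(2gh) = √(2 × 9.8 × 12.9) = 15.90 m/s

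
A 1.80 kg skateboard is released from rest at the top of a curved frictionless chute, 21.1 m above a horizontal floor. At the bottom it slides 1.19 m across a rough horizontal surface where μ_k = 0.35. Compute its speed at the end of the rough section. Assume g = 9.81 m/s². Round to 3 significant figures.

Applying the work–energy principle:
mgh = ½mv² + μ_k m g d
W_f = μ_k mg d = (0.35)(1.80)(9.81)(1.19) = 7.355 J
½mv² = mgh − W_f = 372.58 − 7.355 = 365.23 J
v = √(2 × 365.23/1.80) = 20.14 m/s

v = 20.1 m/s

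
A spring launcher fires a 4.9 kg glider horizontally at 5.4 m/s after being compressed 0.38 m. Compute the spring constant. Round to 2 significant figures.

k = 990 N/m

Energy stored in the spring equals the launch KE: ½kx² = ½mv²
k = mv²/x² = (4.9)(5.4)²/(0.38)² = 989.5 N/m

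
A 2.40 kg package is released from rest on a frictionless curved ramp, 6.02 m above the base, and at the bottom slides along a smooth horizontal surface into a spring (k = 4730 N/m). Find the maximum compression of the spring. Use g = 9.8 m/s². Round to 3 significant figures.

x = 0.245 m

Gravitational PE at the top equals spring PE at max compression: mgh = ½kx²
x = √(2mgh/k) = √(2 × 2.40 × 9.8 × 6.02 / 4730) = 0.2447 m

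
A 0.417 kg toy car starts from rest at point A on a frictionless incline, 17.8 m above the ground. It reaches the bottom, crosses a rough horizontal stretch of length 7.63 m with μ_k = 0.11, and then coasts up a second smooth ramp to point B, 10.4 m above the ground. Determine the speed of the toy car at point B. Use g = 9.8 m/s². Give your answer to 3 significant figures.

Energy at A: mgh₁ = (0.417)(9.8)(17.8) = 72.741 J
Friction loss: W_f = μ_k mg d = 3.430 J
At B: ½mv² + mgh₂ = mgh₁ − W_f
½mv² = 72.741 − 3.430 − 42.501 = 26.811 J
v = √(2 × 26.811/0.417) = 11.34 m/s

v = 11.3 m/s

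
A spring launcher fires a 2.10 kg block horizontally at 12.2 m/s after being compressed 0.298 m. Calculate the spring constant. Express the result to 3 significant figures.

k = 3520 N/m

Spring PE at full compression equals KE at release: ½kx² = ½mv²
k = mv²/x² = (2.10)(12.2)²/(0.298)² = 3520 N/m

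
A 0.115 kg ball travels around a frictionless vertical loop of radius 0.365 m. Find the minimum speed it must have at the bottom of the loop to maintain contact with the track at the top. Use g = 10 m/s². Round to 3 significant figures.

At the top: mg = mv_top²/r ⇒ v_top² = gr = 3.650 m²/s²
Energy from bottom to top (height 2r): ½mv_bot² = ½mv_top² + mg(2r)
v_bot² = gr + 4gr = 5gr = 18.25
v_bot = √(5gr) = 4.272 m/s

v = 4.27 m/s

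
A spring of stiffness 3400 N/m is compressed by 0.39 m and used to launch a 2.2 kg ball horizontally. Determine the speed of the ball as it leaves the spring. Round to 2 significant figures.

v = 15 m/s

The ball leaves the spring when the spring is at natural length, so ½kx² = ½mv²
v = x√(k/m) = 0.39 × √(3400/2.2) = 15.33 m/s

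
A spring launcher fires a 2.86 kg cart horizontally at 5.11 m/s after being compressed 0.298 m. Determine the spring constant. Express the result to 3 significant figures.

k = 841 N/m

Spring PE at full compression equals KE at release: ½kx² = ½mv²
k = mv²/x² = (2.86)(5.11)²/(0.298)² = 841.0 N/m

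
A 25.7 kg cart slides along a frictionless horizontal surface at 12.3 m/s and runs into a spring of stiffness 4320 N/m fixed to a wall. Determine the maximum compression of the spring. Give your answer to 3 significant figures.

x = 0.949 m

All KE is stored as spring PE at maximum compression: ½mv² = ½kx²
x = v√(m/k) = 12.3 × √(25.7/4320) = 0.9487 m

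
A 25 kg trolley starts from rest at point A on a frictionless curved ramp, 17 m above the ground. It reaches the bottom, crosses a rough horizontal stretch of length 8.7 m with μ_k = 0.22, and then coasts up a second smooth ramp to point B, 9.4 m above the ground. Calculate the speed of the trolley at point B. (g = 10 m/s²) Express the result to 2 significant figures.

Energy at A: mgh₁ = (25)(10)(17) = 4250.0 J
Friction loss: W_f = μ_k mg d = 478.5 J
At B: ½mv² + mgh₂ = mgh₁ − W_f
½mv² = 4250.0 − 478.5 − 2350.0 = 1421.5 J
v = √(2 × 1421.5/25) = 10.66 m/s

v = 11 m/s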